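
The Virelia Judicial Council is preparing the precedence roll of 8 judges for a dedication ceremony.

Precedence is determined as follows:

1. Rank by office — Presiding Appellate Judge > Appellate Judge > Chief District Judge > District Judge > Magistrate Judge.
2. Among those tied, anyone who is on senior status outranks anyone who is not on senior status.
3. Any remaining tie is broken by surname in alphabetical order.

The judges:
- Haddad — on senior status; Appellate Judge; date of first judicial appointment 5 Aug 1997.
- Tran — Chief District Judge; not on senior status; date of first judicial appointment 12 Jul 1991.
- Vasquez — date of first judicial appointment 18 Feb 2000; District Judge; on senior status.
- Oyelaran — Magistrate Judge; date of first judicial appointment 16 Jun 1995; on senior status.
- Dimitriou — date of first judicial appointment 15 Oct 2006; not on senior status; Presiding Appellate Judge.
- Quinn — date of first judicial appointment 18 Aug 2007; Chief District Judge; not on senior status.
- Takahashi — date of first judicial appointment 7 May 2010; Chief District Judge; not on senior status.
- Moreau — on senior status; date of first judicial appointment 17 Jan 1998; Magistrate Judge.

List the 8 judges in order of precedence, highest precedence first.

Dimitriou, Haddad, Quinn, Takahashi, Tran, Vasquez, Moreau, Oyelaran

By office: Dimitriou (Presiding Appellate Judge); then Haddad (Appellate Judge); then Quinn, Takahashi and Tran (Chief District Judge); then Vasquez (District Judge); then Moreau and Oyelaran (Magistrate Judge).
Quinn, Takahashi and Tran are each not on senior status, so the next rule applies.
Among Quinn, Takahashi and Tran, alphabetically by surname: Quinn before Takahashi before Tran.
Moreau and Oyelaran are each on senior status, so the next rule applies.
Among Moreau and Oyelaran, alphabetically by surname: Moreau before Oyelaran.
Full order: Dimitriou, Haddad, Quinn, Takahashi, Tran, Vasquez, Moreau, Oyelaran.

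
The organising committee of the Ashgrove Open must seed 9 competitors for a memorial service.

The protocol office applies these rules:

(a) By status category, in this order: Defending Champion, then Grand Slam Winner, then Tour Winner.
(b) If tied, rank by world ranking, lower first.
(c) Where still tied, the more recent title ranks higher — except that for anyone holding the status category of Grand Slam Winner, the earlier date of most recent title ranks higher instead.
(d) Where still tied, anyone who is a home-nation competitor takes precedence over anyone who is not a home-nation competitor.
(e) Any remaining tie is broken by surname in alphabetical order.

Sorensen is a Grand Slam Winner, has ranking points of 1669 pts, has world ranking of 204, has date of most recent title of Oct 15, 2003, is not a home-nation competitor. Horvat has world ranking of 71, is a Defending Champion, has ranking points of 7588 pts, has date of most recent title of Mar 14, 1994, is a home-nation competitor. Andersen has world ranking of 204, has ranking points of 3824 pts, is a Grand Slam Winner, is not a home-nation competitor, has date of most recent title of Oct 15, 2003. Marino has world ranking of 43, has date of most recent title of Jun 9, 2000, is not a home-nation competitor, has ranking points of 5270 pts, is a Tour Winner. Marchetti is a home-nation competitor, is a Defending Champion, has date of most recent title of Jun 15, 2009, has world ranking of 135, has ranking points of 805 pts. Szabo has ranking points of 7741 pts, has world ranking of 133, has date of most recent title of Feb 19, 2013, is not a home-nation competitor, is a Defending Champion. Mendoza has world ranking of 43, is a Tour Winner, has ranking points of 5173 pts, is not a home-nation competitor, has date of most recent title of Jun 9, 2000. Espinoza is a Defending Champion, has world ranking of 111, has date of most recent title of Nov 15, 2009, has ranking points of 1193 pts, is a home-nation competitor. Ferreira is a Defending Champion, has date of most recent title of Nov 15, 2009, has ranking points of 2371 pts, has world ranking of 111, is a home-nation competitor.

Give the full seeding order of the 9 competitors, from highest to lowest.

Horvat, Espinoza, Ferreira, Szabo, Marchetti, Andersen, Sorensen, Marino, Mendoza

By status category: Horvat, Espinoza, Ferreira, Szabo and Marchetti (Defending Champion); then Andersen and Sorensen (Grand Slam Winner); then Marino and Mendoza (Tour Winner).
Among Horvat, Espinoza, Ferreira, Szabo and Marchetti, by world ranking (lower first): Horvat (71) before Espinoza and Ferreira (111) before Szabo (133) before Marchetti (135).
Espinoza and Ferreira both have date of most recent title Nov 15, 2009, so the next rule applies.
Espinoza and Ferreira are each a home-nation competitor, so the next rule applies.
Among Espinoza and Ferreira, alphabetically by surname: Espinoza before Ferreira.
Andersen and Sorensen both have world ranking 204, so the next rule applies.
Andersen and Sorensen both have date of most recent title Oct 15, 2003, so the next rule applies.
Andersen and Sorensen are each not a home-nation competitor, so the next rule applies.
Among Andersen and Sorensen, alphabetically by surname: Andersen before Sorensen.
Marino and Mendoza both have world ranking 43, so the next rule applies.
Marino and Mendoza both have date of most recent title Jun 9, 2000, so the next rule applies.
Marino and Mendoza are each not a home-nation competitor, so the next rule applies.
Among Marino and Mendoza, alphabetically by surname: Marino before Mendoza.
Full order: Horvat, Espinoza, Ferreira, Szabo, Marchetti, Andersen, Sorensen, Marino, Mendoza.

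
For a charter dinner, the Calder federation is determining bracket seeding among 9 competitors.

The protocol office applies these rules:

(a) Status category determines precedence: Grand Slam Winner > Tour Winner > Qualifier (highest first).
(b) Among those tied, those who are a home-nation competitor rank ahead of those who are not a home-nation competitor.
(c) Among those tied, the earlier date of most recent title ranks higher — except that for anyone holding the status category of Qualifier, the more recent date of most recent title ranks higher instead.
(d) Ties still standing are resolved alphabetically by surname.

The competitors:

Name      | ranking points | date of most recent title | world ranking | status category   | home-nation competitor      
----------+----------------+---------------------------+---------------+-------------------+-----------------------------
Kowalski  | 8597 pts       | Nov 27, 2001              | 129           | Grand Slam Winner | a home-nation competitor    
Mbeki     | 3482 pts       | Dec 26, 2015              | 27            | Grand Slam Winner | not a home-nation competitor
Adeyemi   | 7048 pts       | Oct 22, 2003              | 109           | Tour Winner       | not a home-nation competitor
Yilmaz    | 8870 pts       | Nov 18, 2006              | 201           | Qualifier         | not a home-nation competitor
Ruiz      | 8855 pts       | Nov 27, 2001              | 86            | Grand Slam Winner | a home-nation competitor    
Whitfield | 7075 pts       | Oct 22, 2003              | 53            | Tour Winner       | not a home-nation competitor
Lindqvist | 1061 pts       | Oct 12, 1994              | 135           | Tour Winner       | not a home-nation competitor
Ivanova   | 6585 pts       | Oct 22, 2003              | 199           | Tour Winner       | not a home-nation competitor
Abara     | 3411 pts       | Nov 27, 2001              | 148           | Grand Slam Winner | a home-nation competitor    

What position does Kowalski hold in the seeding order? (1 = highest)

By status category: Abara, Kowalski, Ruiz and Mbeki (Grand Slam Winner); then Lindqvist, Adeyemi, Ivanova and Whitfield (Tour Winner); then Yilmaz (Qualifier).
Among Abara, Kowalski, Ruiz and Mbeki, a home-nation competitor before not a home-nation competitor: Abara, Kowalski and Ruiz (a home-nation competitor) before Mbeki (not a home-nation competitor).
Abara, Kowalski and Ruiz all have date of most recent title Nov 27, 2001, so the next rule applies.
Among Abara, Kowalski and Ruiz, alphabetically by surname: Abara before Kowalski before Ruiz.
Lindqvist, Adeyemi, Ivanova and Whitfield are each not a home-nation competitor, so the next rule applies.
Among Lindqvist, Adeyemi, Ivanova and Whitfield, by date of most recent title (earlier first): Lindqvist (Oct 12, 1994) before Adeyemi, Ivanova and Whitfield (Oct 22, 2003).
Among Adeyemi, Ivanova and Whitfield, alphabetically by surname: Adeyemi before Ivanova before Whitfield.
Order: Abara, Kowalski, Ruiz, Mbeki, Lindqvist, Adeyemi, Ivanova, Whitfield, Yilmaz. So position 2.

2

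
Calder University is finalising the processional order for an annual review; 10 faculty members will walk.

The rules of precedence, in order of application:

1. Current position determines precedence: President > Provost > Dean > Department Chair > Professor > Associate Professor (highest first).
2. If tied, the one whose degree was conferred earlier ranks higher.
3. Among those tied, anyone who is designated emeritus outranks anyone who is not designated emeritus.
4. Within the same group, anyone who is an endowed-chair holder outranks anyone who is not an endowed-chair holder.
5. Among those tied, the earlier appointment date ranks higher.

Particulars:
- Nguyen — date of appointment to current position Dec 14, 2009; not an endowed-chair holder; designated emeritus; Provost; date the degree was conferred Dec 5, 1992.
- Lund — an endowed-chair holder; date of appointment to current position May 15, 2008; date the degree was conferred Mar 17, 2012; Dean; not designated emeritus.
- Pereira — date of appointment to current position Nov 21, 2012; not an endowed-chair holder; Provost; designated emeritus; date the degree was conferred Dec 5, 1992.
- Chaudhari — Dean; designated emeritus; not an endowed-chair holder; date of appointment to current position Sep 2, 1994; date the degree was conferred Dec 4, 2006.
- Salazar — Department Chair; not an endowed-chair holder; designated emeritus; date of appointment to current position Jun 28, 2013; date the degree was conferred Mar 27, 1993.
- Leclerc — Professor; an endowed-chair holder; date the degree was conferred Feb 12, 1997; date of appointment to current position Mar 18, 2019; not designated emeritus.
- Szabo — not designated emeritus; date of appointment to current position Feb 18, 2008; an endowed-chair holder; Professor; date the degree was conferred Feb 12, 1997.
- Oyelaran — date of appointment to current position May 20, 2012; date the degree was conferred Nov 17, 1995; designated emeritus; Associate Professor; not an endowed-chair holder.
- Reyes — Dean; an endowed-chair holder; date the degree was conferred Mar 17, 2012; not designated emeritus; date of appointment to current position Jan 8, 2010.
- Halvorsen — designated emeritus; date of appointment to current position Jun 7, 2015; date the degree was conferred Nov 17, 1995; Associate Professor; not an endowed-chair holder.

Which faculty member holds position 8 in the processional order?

By current position: Nguyen and Pereira (Provost); then Chaudhari, Lund and Reyes (Dean); then Salazar (Department Chair); then Szabo and Leclerc (Professor); then Oyelaran and Halvorsen (Associate Professor).
Nguyen and Pereira both have date the degree was conferred Dec 5, 1992, so the next rule applies.
Nguyen and Pereira are each designated emeritus, so the next rule applies.
Nguyen and Pereira are each not an endowed-chair holder, so the next rule applies.
Among Nguyen and Pereira, by date of appointment to current position (earlier first): Nguyen (Dec 14, 2009) before Pereira (Nov 21, 2012).
Among Chaudhari, Lund and Reyes, by date the degree was conferred (earlier first): Chaudhari (Dec 4, 2006) before Lund and Reyes (Mar 17, 2012).
Lund and Reyes are each not designated emeritus, so the next rule applies.
Lund and Reyes are each an endowed-chair holder, so the next rule applies.
Among Lund and Reyes, by date of appointment to current position (earlier first): Lund (May 15, 2008) before Reyes (Jan 8, 2010).
Szabo and Leclerc both have date the degree was conferred Feb 12, 1997, so the next rule applies.
Szabo and Leclerc are each not designated emeritus, so the next rule applies.
Szabo and Leclerc are each an endowed-chair holder, so the next rule applies.
Among Szabo and Leclerc, by date of appointment to current position (earlier first): Szabo (Feb 18, 2008) before Leclerc (Mar 18, 2019).
Oyelaran and Halvorsen both have date the degree was conferred Nov 17, 1995, so the next rule applies.
Oyelaran and Halvorsen are each designated emeritus, so the next rule applies.
Oyelaran and Halvorsen are each not an endowed-chair holder, so the next rule applies.
Among Oyelaran and Halvorsen, by date of appointment to current position (earlier first): Oyelaran (May 20, 2012) before Halvorsen (Jun 7, 2015).
Order: Nguyen, Pereira, Chaudhari, Lund, Reyes, Salazar, Szabo, Leclerc, Oyelaran, Halvorsen.

Leclerc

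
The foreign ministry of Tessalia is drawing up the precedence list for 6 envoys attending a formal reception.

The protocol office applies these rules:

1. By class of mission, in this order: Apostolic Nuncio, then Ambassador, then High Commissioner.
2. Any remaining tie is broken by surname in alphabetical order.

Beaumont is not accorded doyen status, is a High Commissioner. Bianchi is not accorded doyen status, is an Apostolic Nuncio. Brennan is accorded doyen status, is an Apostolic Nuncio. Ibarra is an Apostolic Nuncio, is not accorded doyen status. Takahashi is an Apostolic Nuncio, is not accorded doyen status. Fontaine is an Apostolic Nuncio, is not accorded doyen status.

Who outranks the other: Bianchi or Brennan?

By class of mission: Bianchi, Brennan, Fontaine, Ibarra and Takahashi (Apostolic Nuncio); then Beaumont (High Commissioner).
Among Bianchi, Brennan, Fontaine, Ibarra and Takahashi, alphabetically by surname: Bianchi before Brennan before Fontaine before Ibarra before Takahashi.
So Bianchi takes precedence.

Bianchi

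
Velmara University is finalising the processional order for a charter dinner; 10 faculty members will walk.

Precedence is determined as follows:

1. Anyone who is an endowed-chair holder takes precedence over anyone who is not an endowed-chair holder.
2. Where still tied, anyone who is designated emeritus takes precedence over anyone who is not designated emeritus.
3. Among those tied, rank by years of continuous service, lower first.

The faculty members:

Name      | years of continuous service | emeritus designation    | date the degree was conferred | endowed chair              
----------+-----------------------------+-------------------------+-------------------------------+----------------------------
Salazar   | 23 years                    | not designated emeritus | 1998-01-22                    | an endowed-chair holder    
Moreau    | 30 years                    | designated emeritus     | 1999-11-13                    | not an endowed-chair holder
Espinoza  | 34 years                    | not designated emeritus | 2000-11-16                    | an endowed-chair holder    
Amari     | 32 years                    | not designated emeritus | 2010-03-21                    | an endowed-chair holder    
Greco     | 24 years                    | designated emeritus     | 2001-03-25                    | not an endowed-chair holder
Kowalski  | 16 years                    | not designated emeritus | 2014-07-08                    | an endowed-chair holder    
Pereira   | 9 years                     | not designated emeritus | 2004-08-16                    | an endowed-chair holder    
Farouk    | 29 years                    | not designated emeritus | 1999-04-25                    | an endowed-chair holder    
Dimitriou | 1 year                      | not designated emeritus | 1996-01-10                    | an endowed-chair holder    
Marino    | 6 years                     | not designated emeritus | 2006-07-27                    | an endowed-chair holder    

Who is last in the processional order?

Moreau

By the first rule: Dimitriou, Marino, Pereira, Kowalski, Salazar, Farouk, Amari and Espinoza (each an endowed-chair holder); then Greco and Moreau (both not an endowed-chair holder).
Dimitriou, Marino, Pereira, Kowalski, Salazar, Farouk, Amari and Espinoza are each not designated emeritus, so the next rule applies.
Among Dimitriou, Marino, Pereira, Kowalski, Salazar, Farouk, Amari and Espinoza, by years of continuous service (lower first): Dimitriou (1 year) before Marino (6 years) before Pereira (9 years) before Kowalski (16 years) before Salazar (23 years) before Farouk (29 years) before Amari (32 years) before Espinoza (34 years).
Greco and Moreau are each designated emeritus, so the next rule applies.
Among Greco and Moreau, by years of continuous service (lower first): Greco (24 years) before Moreau (30 years).
Order: Dimitriou, Marino, Pereira, Kowalski, Salazar, Farouk, Amari, Espinoza, Greco, Moreau.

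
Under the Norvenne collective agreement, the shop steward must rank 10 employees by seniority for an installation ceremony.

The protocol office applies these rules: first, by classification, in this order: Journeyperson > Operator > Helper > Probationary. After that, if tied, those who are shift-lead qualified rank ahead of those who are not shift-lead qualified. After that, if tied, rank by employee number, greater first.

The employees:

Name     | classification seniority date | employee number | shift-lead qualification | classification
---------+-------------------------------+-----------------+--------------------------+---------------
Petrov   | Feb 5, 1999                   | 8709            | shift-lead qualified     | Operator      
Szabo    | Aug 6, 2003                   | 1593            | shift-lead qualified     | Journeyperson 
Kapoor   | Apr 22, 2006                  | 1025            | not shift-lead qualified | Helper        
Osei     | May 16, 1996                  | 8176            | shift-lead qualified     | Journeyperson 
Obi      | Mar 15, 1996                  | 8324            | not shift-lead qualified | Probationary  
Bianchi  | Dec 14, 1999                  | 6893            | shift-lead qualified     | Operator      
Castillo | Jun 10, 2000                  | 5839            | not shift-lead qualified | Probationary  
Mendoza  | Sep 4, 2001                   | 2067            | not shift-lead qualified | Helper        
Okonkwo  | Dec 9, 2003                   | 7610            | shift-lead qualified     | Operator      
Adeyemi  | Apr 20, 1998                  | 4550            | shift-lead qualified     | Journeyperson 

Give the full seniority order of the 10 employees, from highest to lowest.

Osei, Adeyemi, Szabo, Petrov, Okonkwo, Bianchi, Mendoza, Kapoor, Obi, Castillo

By classification: Osei, Adeyemi and Szabo (Journeyperson); then Petrov, Okonkwo and Bianchi (Operator); then Mendoza and Kapoor (Helper); then Obi and Castillo (Probationary).
Osei, Adeyemi and Szabo are each shift-lead qualified, so the next rule applies.
Among Osei, Adeyemi and Szabo, by employee number (higher first): Osei (8176) before Adeyemi (4550) before Szabo (1593).
Petrov, Okonkwo and Bianchi are each shift-lead qualified, so the next rule applies.
Among Petrov, Okonkwo and Bianchi, by employee number (higher first): Petrov (8709) before Okonkwo (7610) before Bianchi (6893).
Mendoza and Kapoor are each not shift-lead qualified, so the next rule applies.
Among Mendoza and Kapoor, by employee number (higher first): Mendoza (2067) before Kapoor (1025).
Obi and Castillo are each not shift-lead qualified, so the next rule applies.
Among Obi and Castillo, by employee number (higher first): Obi (8324) before Castillo (5839).
Full order: Osei, Adeyemi, Szabo, Petrov, Okonkwo, Bianchi, Mendoza, Kapoor, Obi, Castillo.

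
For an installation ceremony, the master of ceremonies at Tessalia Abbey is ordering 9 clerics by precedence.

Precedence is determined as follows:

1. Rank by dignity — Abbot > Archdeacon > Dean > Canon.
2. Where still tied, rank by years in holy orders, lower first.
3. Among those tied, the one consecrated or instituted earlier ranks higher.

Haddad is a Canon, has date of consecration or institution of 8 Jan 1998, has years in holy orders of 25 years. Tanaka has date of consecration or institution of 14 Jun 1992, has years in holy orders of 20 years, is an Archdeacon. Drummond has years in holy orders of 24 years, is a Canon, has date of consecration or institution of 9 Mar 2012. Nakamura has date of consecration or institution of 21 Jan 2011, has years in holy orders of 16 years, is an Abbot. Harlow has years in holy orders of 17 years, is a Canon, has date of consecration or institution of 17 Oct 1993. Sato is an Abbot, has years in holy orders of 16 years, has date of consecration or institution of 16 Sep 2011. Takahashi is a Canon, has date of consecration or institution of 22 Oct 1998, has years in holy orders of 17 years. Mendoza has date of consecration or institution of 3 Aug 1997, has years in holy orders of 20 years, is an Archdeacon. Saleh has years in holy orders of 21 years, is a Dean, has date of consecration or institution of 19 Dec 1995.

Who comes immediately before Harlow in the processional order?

Saleh

By dignity: Nakamura and Sato (Abbot); then Tanaka and Mendoza (Archdeacon); then Saleh (Dean); then Harlow, Takahashi, Drummond and Haddad (Canon).
Nakamura and Sato both have years in holy orders 16 years, so the next rule applies.
Among Nakamura and Sato, by date of consecration or institution (earlier first): Nakamura (21 Jan 2011) before Sato (16 Sep 2011).
Tanaka and Mendoza both have years in holy orders 20 years, so the next rule applies.
Among Tanaka and Mendoza, by date of consecration or institution (earlier first): Tanaka (14 Jun 1992) before Mendoza (3 Aug 1997).
Among Harlow, Takahashi, Drummond and Haddad, by years in holy orders (lower first): Harlow and Takahashi (17 years) before Drummond (24 years) before Haddad (25 years).
Among Harlow and Takahashi, by date of consecration or institution (earlier first): Harlow (17 Oct 1993) before Takahashi (22 Oct 1998).
Order: Nakamura, Sato, Tanaka, Mendoza, Saleh, Harlow, Takahashi, Drummond, Haddad.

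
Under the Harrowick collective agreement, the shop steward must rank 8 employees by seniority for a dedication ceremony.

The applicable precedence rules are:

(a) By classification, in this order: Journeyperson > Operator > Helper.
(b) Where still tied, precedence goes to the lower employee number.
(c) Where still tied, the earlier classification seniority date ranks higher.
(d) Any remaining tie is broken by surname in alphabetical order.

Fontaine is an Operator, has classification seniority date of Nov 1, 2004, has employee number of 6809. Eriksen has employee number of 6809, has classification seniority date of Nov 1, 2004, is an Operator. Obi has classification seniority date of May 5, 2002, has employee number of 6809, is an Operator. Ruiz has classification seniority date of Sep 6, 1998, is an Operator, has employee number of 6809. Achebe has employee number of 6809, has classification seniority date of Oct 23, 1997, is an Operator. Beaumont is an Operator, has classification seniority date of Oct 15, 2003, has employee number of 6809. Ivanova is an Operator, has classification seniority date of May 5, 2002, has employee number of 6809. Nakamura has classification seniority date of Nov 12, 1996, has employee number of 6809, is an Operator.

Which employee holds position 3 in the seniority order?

By classification: Nakamura, Achebe, Ruiz, Ivanova, Obi, Beaumont, Eriksen and Fontaine (Operator).
Nakamura, Achebe, Ruiz, Ivanova, Obi, Beaumont, Eriksen and Fontaine all have employee number 6809, so the next rule applies.
Among Nakamura, Achebe, Ruiz, Ivanova, Obi, Beaumont, Eriksen and Fontaine, by classification seniority date (earlier first): Nakamura (Nov 12, 1996) before Achebe (Oct 23, 1997) before Ruiz (Sep 6, 1998) before Ivanova and Obi (May 5, 2002) before Beaumont (Oct 15, 2003) before Eriksen and Fontaine (Nov 1, 2004).
Among Ivanova and Obi, alphabetically by surname: Ivanova before Obi.
Among Eriksen and Fontaine, alphabetically by surname: Eriksen before Fontaine.
Order: Nakamura, Achebe, Ruiz, Ivanova, Obi, Beaumont, Eriksen, Fontaine.

Ruiz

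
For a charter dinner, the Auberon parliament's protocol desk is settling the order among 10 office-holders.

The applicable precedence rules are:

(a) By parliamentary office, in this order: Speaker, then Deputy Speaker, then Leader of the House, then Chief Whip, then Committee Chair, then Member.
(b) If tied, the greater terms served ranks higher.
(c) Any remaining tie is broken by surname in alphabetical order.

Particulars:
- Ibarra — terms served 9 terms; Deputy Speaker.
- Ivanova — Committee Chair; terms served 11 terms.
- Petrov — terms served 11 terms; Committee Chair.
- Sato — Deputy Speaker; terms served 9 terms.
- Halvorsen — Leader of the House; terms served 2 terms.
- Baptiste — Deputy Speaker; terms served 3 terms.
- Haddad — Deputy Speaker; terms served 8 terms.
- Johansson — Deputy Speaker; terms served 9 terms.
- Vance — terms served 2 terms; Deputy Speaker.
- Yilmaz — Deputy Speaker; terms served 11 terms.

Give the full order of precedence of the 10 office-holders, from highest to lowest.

Yilmaz, Ibarra, Johansson, Sato, Haddad, Baptiste, Vance, Halvorsen, Ivanova, Petrov

By parliamentary office: Yilmaz, Ibarra, Johansson, Sato, Haddad, Baptiste and Vance (Deputy Speaker); then Halvorsen (Leader of the House); then Ivanova and Petrov (Committee Chair).
Among Yilmaz, Ibarra, Johansson, Sato, Haddad, Baptiste and Vance, by terms served (higher first): Yilmaz (11 terms) before Ibarra, Johansson and Sato (9 terms) before Haddad (8 terms) before Baptiste (3 terms) before Vance (2 terms).
Among Ibarra, Johansson and Sato, alphabetically by surname: Ibarra before Johansson before Sato.
Ivanova and Petrov both have terms served 11 terms, so the next rule applies.
Among Ivanova and Petrov, alphabetically by surname: Ivanova before Petrov.
Full order: Yilmaz, Ibarra, Johansson, Sato, Haddad, Baptiste, Vance, Halvorsen, Ivanova, Petrov.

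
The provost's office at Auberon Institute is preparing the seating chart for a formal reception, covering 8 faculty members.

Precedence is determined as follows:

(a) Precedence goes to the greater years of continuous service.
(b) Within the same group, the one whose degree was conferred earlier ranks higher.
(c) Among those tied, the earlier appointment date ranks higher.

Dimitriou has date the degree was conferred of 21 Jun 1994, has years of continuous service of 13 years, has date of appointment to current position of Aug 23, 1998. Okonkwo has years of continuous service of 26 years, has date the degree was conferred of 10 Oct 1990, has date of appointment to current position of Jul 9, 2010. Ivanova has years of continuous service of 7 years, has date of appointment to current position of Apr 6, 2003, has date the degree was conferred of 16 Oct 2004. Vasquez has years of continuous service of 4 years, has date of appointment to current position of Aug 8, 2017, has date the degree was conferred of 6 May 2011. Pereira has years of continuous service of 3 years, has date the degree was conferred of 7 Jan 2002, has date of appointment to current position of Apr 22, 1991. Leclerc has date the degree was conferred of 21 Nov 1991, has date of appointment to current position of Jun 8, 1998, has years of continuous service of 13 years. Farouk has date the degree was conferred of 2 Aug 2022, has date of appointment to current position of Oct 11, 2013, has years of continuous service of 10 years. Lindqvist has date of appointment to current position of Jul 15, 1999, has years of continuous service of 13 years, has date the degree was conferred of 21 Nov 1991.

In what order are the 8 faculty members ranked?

By years of continuous service (higher first): Okonkwo (26 years); then Leclerc, Lindqvist and Dimitriou (each 13 years); then Farouk (10 years); then Ivanova (7 years); then Vasquez (4 years); then Pereira (3 years).
Among Leclerc, Lindqvist and Dimitriou, by date the degree was conferred (earlier first): Leclerc and Lindqvist (21 Nov 1991) before Dimitriou (21 Jun 1994).
Among Leclerc and Lindqvist, by date of appointment to current position (earlier first): Leclerc (Jun 8, 1998) before Lindqvist (Jul 15, 1999).
Full order: Okonkwo, Leclerc, Lindqvist, Dimitriou, Farouk, Ivanova, Vasquez, Pereira.

Okonkwo, Leclerc, Lindqvist, Dimitriou, Farouk, Ivanova, Vasquez, Pereira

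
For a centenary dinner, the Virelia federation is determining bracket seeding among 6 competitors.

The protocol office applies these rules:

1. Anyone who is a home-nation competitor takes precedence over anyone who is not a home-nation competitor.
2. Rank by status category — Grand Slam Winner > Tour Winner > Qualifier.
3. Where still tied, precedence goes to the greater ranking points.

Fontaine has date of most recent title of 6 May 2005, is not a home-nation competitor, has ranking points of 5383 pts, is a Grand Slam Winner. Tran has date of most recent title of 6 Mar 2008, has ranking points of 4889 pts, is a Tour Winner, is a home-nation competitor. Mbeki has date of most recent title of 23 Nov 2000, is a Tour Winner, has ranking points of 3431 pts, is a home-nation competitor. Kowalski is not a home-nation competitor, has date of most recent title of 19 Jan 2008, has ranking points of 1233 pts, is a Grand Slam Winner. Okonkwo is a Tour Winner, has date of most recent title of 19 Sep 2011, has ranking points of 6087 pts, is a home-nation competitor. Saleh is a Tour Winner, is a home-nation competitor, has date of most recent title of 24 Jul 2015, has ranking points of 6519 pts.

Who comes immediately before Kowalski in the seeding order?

By the first rule: Saleh, Okonkwo, Tran and Mbeki (each a home-nation competitor); then Fontaine and Kowalski (both not a home-nation competitor).
Saleh, Okonkwo, Tran and Mbeki are each Tour Winner, so the next rule applies.
Among Saleh, Okonkwo, Tran and Mbeki, by ranking points (higher first): Saleh (6519 pts) before Okonkwo (6087 pts) before Tran (4889 pts) before Mbeki (3431 pts).
Fontaine and Kowalski are each Grand Slam Winner, so the next rule applies.
Among Fontaine and Kowalski, by ranking points (higher first): Fontaine (5383 pts) before Kowalski (1233 pts).
Order: Saleh, Okonkwo, Tran, Mbeki, Fontaine, Kowalski.

Fontaine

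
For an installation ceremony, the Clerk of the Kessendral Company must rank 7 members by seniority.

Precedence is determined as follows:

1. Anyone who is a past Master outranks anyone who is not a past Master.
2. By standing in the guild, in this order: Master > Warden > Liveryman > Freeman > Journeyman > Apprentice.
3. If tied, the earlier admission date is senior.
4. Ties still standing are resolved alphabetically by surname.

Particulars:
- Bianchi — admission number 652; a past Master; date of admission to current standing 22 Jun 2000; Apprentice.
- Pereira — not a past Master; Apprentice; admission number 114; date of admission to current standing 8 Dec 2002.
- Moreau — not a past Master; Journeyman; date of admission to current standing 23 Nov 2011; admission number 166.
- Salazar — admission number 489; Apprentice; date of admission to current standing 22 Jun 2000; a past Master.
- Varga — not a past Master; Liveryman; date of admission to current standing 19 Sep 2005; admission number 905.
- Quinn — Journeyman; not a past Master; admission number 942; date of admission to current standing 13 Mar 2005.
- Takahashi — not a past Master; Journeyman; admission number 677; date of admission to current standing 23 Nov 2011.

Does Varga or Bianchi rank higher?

Bianchi

By the first rule: Bianchi and Salazar (both a past Master); then Varga, Quinn, Moreau, Takahashi and Pereira (each not a past Master).
Bianchi and Salazar are each Apprentice, so the next rule applies.
Bianchi and Salazar both have date of admission to current standing 22 Jun 2000, so the next rule applies.
Among Bianchi and Salazar, alphabetically by surname: Bianchi before Salazar.
Among Varga, Quinn, Moreau, Takahashi and Pereira, by standing in the guild: Varga (Liveryman) before Quinn, Moreau and Takahashi (Journeyman) before Pereira (Apprentice).
Among Quinn, Moreau and Takahashi, by date of admission to current standing (earlier first): Quinn (13 Mar 2005) before Moreau and Takahashi (23 Nov 2011).
Among Moreau and Takahashi, alphabetically by surname: Moreau before Takahashi.
So Bianchi takes precedence.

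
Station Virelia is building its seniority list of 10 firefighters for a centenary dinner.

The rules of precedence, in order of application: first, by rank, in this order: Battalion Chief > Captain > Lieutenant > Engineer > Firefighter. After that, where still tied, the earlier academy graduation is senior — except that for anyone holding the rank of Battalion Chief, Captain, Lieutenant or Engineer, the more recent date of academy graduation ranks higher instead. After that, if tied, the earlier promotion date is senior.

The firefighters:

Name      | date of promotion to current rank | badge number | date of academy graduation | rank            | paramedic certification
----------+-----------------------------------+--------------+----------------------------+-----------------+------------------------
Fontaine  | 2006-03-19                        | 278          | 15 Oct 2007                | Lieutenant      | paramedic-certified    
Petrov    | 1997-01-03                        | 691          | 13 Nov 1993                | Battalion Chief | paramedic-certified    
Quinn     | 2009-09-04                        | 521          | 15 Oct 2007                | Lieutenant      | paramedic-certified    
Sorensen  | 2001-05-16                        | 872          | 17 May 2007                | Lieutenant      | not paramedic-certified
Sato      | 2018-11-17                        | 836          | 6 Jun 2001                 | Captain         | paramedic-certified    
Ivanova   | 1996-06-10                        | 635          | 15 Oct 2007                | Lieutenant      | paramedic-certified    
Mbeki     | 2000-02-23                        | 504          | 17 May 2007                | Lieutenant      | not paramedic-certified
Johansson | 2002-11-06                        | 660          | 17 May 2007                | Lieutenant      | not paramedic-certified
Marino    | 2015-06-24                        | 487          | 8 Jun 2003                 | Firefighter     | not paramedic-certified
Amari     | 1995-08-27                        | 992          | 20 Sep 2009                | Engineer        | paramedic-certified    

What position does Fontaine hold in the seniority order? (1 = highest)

4

By rank: Petrov (Battalion Chief); then Sato (Captain); then Ivanova, Fontaine, Quinn, Mbeki, Sorensen and Johansson (Lieutenant); then Amari (Engineer); then Marino (Firefighter).
Among Ivanova, Fontaine, Quinn, Mbeki, Sorensen and Johansson, by date of academy graduation (later first) (reversed rule for this group): Ivanova, Fontaine and Quinn (15 Oct 2007) before Mbeki, Sorensen and Johansson (17 May 2007).
Among Ivanova, Fontaine and Quinn, by date of promotion to current rank (earlier first): Ivanova (1996-06-10) before Fontaine (2006-03-19) before Quinn (2009-09-04).
Among Mbeki, Sorensen and Johansson, by date of promotion to current rank (earlier first): Mbeki (2000-02-23) before Sorensen (2001-05-16) before Johansson (2002-11-06).
Order: Petrov, Sato, Ivanova, Fontaine, Quinn, Mbeki, Sorensen, Johansson, Amari, Marino. So position 4.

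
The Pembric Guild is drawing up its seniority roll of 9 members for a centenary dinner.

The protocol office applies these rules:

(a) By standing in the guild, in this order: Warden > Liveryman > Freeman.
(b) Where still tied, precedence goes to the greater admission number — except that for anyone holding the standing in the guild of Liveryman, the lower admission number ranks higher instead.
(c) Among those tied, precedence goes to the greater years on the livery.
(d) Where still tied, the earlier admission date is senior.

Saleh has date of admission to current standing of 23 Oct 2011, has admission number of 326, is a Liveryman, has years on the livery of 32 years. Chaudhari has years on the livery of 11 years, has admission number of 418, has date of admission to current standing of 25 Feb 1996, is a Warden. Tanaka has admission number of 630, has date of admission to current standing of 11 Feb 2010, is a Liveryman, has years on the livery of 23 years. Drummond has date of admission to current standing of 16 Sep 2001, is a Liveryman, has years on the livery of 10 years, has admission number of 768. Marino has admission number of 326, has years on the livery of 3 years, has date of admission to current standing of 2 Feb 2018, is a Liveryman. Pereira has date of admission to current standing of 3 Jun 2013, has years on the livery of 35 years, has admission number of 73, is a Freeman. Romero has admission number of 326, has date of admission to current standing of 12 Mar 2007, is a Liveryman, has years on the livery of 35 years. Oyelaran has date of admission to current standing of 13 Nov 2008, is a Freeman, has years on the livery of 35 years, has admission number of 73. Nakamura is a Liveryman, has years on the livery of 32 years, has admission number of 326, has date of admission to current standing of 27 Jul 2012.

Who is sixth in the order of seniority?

Tanaka

By standing in the guild: Chaudhari (Warden); then Romero, Saleh, Nakamura, Marino, Tanaka and Drummond (Liveryman); then Oyelaran and Pereira (Freeman).
Among Romero, Saleh, Nakamura, Marino, Tanaka and Drummond, by admission number (lower first) (reversed rule for this group): Romero, Saleh, Nakamura and Marino (326) before Tanaka (630) before Drummond (768).
Among Romero, Saleh, Nakamura and Marino, by years on the livery (higher first): Romero (35 years) before Saleh and Nakamura (32 years) before Marino (3 years).
Among Saleh and Nakamura, by date of admission to current standing (earlier first): Saleh (23 Oct 2011) before Nakamura (27 Jul 2012).
Oyelaran and Pereira both have admission number 73, so the next rule applies.
Oyelaran and Pereira both have years on the livery 35 years, so the next rule applies.
Among Oyelaran and Pereira, by date of admission to current standing (earlier first): Oyelaran (13 Nov 2008) before Pereira (3 Jun 2013).
Order: Chaudhari, Romero, Saleh, Nakamura, Marino, Tanaka, Drummond, Oyelaran, Pereira.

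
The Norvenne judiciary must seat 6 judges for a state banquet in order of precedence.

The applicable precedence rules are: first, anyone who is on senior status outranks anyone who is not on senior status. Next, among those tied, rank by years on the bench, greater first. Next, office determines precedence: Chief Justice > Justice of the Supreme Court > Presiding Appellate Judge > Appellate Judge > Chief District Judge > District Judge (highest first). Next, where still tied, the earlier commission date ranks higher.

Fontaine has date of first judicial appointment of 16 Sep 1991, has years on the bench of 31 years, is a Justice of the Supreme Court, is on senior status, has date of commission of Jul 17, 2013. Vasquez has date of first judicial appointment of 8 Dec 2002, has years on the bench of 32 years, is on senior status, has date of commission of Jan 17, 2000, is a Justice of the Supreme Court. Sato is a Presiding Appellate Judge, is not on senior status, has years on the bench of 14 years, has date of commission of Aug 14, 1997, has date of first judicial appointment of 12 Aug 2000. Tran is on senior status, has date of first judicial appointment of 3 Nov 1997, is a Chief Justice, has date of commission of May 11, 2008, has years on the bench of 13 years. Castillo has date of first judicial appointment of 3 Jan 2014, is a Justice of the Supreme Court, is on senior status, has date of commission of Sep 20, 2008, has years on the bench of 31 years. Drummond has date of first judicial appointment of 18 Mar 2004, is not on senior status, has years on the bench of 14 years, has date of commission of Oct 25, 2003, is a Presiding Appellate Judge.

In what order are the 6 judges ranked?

By the first rule: Vasquez, Castillo, Fontaine and Tran (each on senior status); then Sato and Drummond (both not on senior status).
Among Vasquez, Castillo, Fontaine and Tran, by years on the bench (higher first): Vasquez (32 years) before Castillo and Fontaine (31 years) before Tran (13 years).
Castillo and Fontaine are each Justice of the Supreme Court, so the next rule applies.
Among Castillo and Fontaine, by date of commission (earlier first): Castillo (Sep 20, 2008) before Fontaine (Jul 17, 2013).
Sato and Drummond both have years on the bench 14 years, so the next rule applies.
Sato and Drummond are each Presiding Appellate Judge, so the next rule applies.
Among Sato and Drummond, by date of commission (earlier first): Sato (Aug 14, 1997) before Drummond (Oct 25, 2003).
Full order: Vasquez, Castillo, Fontaine, Tran, Sato, Drummond.

Vasquez, Castillo, Fontaine, Tran, Sato, Drummond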